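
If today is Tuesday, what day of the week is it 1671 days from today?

Sunday

1671 = 238·7 + 5, so 1671 mod 7 = 5.
Tuesday + 5 days → Sunday.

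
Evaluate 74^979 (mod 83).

By repeated squaring mod 83: 74^1≡74, 74^2≡81, 74^4≡4, 74^8≡16, 74^16≡7, 74^32≡49, 74^64≡77, 74^128≡36, 74^256≡51, 74^512≡28.
Since 979 = 1 + 2 + 16 + 64 + 128 + 256 + 512 in binary, 74^979 ≡ 74·81·7·77·36·51·28 ≡ 53 (mod 83).

53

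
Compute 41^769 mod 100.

Square-and-reduce mod 100: 41^1≡41, 41^2≡81, 41^4≡61, 41^8≡21, 41^16≡41, 41^32≡81, 41^64≡61, 41^128≡21, 41^256≡41, 41^512≡81.
Since 769 = 1 + 256 + 512 in binary, 41^769 ≡ 41·41·81 ≡ 61 (mod 100).

61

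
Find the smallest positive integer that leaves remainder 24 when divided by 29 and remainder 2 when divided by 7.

198

x ≡ 2 (mod 7) gives x ∈ {2, 9, 16, 23, 30, 37, 44, 51, …}.
The first of these with x mod 29 = 24 is 198.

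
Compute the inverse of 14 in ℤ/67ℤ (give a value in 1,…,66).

14·24 = 336 = 5·67 + 1, so 14⁻¹ ≡ 24 (mod 67).

24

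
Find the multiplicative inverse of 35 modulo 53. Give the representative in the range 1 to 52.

53 = 1·35 + 18
35 = 1·18 + 17
18 = 1·17 + 1
17 = 17·1 + 0
Back-substituting gives 35·50 ≡ 1 (mod 53).

50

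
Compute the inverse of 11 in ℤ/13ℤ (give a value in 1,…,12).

11·6 = 66 = 5·13 + 1, so 11⁻¹ ≡ 6 (mod 13).

6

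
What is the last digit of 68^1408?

Powers of 8 mod 10 repeat with period 4: 8, 4, 2, 6.
1408 leaves remainder 0 on division by 4, so 68^1408 ends in 6.

6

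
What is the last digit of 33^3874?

The units digit of 33^n cycles with period 4: 3, 9, 7, 1, …
3874 mod 4 = 2, so the last digit matches 3^2 = 9.

9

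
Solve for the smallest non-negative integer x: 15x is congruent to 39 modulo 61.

27

15⁻¹ ≡ 57 (mod 61) because 15·57 = 855 = 14·61 + 1.
So x ≡ 57·39 = 2223 ≡ 27 (mod 61).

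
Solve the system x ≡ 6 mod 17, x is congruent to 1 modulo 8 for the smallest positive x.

x ≡ 1 (mod 8) gives x ∈ {1, 9, 17, 25, 33, 41, 49, 57}.
The first of these with x mod 17 = 6 is 57.

57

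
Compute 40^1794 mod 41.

By repeated squaring mod 41: 40^1≡40, 40^2≡1, 40^4≡1, 40^8≡1, 40^16≡1, 40^32≡1, 40^64≡1, 40^128≡1, 40^256≡1, 40^512≡1, 40^1024≡1.
1794 = 2 + 256 + 512 + 1024, so 40^1794 ≡ 1·1·1·1 ≡ 1 (mod 41).

1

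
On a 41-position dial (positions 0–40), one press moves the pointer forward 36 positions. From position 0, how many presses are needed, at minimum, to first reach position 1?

36·8 = 288 = 7·41 + 1, so 36⁻¹ ≡ 8 (mod 41).

8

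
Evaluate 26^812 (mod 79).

Successive squares of 26 mod 79: 26^1≡26, 26^2≡44, 26^4≡40, 26^8≡20, 26^16≡5, 26^32≡25, 26^64≡72, 26^128≡49, 26^256≡31, 26^512≡13.
Since 812 = 4 + 8 + 32 + 256 + 512 in binary, 26^812 ≡ 40·20·25·31·13 ≡ 25 (mod 79).

25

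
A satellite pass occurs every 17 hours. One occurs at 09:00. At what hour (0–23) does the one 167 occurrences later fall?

16

167·17 = 2839.
Dividing 2839 by 24 gives quotient 118 and remainder 7.
(9 + 7) mod 24 = 16.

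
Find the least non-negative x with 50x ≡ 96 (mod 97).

50⁻¹ ≡ 33 (mod 97) because 50·33 = 1650 = 17·97 + 1.
Multiplying both sides by 33: x ≡ 33·96 = 3168 ≡ 64 (mod 97).
Check: 50·64 = 3200 = 32·97 + 96.

64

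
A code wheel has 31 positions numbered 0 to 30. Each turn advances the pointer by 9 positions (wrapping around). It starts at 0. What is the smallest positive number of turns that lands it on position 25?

9⁻¹ ≡ 7 (mod 31) because 9·7 = 63 = 2·31 + 1.
Multiplying both sides by 7: x ≡ 7·25 = 175 ≡ 20 (mod 31).

20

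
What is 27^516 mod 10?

Powers of 7 mod 10 repeat with period 4: 7, 9, 3, 1.
516 mod 4 = 0, so the last digit matches 7^4 = 1.

1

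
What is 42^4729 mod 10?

Last digits of 2^n: 2, 4, 8, 6 (period 4).
4729 mod 4 = 1, so the last digit matches 2^1 = 2.

2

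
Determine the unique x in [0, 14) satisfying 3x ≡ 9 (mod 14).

The inverse of 3 mod 14 is 5 (since 3·5 = 15 ≡ 1).
Multiplying both sides by 5: x ≡ 5·9 = 45 ≡ 3 (mod 14).

3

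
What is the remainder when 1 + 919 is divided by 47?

919 mod 47 = 26 (since 19·47 = 893).
(1 + 26) mod 47 = 27.

27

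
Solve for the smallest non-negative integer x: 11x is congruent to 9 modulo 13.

2

11⁻¹ ≡ 6 (mod 13) because 11·6 = 66 = 5·13 + 1.
Multiplying both sides by 6: x ≡ 6·9 = 54 ≡ 2 (mod 13).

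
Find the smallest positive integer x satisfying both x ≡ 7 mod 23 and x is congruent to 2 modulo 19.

Since 19·17 ≡ 1 (mod 23), take x = 2 + 19·((7−2)·17 mod 23) = 2 + 19·16 = 306.
Check: 306 mod 23 = 7, 306 mod 19 = 2.

306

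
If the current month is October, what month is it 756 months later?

Dividing 756 by 12 gives quotient 63 and remainder 0.
October + 0 months → October.

October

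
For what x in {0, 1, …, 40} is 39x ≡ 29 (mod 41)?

The inverse of 39 mod 41 is 20 (since 39·20 = 780 ≡ 1).
Multiplying both sides by 20: x ≡ 20·29 = 580 ≡ 6 (mod 41).

6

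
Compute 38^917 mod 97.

Square-and-reduce mod 97: 38^1≡38, 38^2≡86, 38^4≡24, 38^8≡91, 38^16≡36, 38^32≡35, 38^64≡61, 38^128≡35, 38^256≡61, 38^512≡35.
917 = 1 + 4 + 16 + 128 + 256 + 512, so 38^917 ≡ 38·24·36·35·61·35 ≡ 58 (mod 97).

58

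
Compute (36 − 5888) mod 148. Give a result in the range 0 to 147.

Dividing 5888 by 148 gives quotient 39 and remainder 116.
(36 − 116) mod 148 = 68.

68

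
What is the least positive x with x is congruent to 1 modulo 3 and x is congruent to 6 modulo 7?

13

x ≡ 1 (mod 3) gives x ∈ {1, 4, 7, 10, 13}.
The first of these with x mod 7 = 6 is 13.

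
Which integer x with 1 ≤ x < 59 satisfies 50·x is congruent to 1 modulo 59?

13

50·13 = 650 = 11·59 + 1, so 50⁻¹ ≡ 13 (mod 59).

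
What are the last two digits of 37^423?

Successive squares of 37 mod 100: 37^1≡37, 37^2≡69, 37^4≡61, 37^8≡21, 37^16≡41, 37^32≡81, 37^64≡61, 37^128≡21, 37^256≡41.
Since 423 = 1 + 2 + 4 + 32 + 128 + 256 in binary, 37^423 ≡ 37·69·61·81·21·41 ≡ 53 (mod 100).

53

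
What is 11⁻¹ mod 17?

11·14 = 154 = 9·17 + 1, so 11⁻¹ ≡ 14 (mod 17).

14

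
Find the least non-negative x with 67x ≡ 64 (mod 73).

The inverse of 67 mod 73 is 12 (since 67·12 = 804 ≡ 1).
So x ≡ 12·64 = 768 ≡ 38 (mod 73).
Check: 67·38 = 2546 = 34·73 + 64.

38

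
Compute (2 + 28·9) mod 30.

28·9 = 252.
Dividing 252 by 30 gives quotient 8 and remainder 12.
(2 + 12) mod 30 = 14.

14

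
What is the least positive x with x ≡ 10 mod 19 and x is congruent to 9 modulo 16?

x ≡ 9 (mod 16) gives x ∈ {9, 25, 41, 57, 73, 89, 105}.
The first of these with x mod 19 = 10 is 105.

105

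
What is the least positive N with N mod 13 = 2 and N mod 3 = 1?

28

x ≡ 1 (mod 3) gives x ∈ {1, 4, 7, 10, 13, 16, 19, 22, …}.
The first of these with x mod 13 = 2 is 28.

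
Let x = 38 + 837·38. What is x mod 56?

36

837·38 = 31806.
Dividing 31806 by 56 gives quotient 567 and remainder 54.
(38 + 54) mod 56 = 36.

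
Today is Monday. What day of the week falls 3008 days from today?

3008 = 429·7 + 5, so 3008 mod 7 = 5.
Monday + 5 days → Saturday.

Saturday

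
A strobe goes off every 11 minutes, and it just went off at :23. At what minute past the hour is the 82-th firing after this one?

82·11 = 902.
902 mod 60 = 2 (since 15·60 = 900).
(23 + 2) mod 60 = 25.

25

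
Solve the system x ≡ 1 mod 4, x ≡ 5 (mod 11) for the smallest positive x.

5

x ≡ 1 (mod 4) gives x ∈ {1, 5}.
The first of these with x mod 11 = 5 is 5.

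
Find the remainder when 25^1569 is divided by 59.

49

By repeated squaring mod 59: 25^1≡25, 25^2≡35, 25^4≡45, 25^8≡19, 25^16≡7, 25^32≡49, 25^64≡41, 25^128≡29, 25^256≡15, 25^512≡48, 25^1024≡3.
1569 = 1 + 32 + 512 + 1024, so 25^1569 ≡ 25·49·48·3 ≡ 49 (mod 59).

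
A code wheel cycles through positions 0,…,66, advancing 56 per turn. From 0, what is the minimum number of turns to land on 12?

5

The inverse of 56 mod 67 is 6 (since 56·6 = 336 ≡ 1).
So x ≡ 6·12 = 72 ≡ 5 (mod 67).
Check: 56·5 = 280 = 4·67 + 12.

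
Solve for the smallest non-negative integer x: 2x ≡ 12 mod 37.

The inverse of 2 mod 37 is 19 (since 2·19 = 38 ≡ 1).
So x ≡ 19·12 = 228 ≡ 6 (mod 37).
Check: 2·6 = 12 = 0·37 + 12.

6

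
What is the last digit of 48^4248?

Powers of 8 mod 10 repeat with period 4: 8, 4, 2, 6.
4248 leaves remainder 0 on division by 4, so 48^4248 ends in 6.

6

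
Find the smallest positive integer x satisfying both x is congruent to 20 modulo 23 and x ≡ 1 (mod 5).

x ≡ 1 (mod 5) gives x ∈ {1, 6, 11, 16, 21, 26, 31, 36, …}.
The first of these with x mod 23 = 20 is 66.

66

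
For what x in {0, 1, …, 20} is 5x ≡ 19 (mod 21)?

5⁻¹ ≡ 17 (mod 21) because 5·17 = 85 = 4·21 + 1.
Multiplying both sides by 17: x ≡ 17·19 = 323 ≡ 8 (mod 21).

8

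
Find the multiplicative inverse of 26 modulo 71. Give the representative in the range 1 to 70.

71 = 2·26 + 19
26 = 1·19 + 7
19 = 2·7 + 5
7 = 1·5 + 2
5 = 2·2 + 1
2 = 2·1 + 0
Back-substituting gives 26·41 ≡ 1 (mod 71).

41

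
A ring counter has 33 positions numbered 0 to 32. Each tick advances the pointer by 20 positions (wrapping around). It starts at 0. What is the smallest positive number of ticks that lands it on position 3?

The inverse of 20 mod 33 is 5 (since 20·5 = 100 ≡ 1).
Multiplying both sides by 5: x ≡ 5·3 = 15 ≡ 15 (mod 33).

15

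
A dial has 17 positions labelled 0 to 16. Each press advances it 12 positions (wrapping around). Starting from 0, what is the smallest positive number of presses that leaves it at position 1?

10

17 = 1·12 + 5
12 = 2·5 + 2
5 = 2·2 + 1
2 = 2·1 + 0
Back-substituting gives 12·10 ≡ 1 (mod 17).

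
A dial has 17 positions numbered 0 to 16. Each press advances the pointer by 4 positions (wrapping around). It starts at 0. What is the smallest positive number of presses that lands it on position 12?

4⁻¹ ≡ 13 (mod 17) because 4·13 = 52 = 3·17 + 1.
So x ≡ 13·12 = 156 ≡ 3 (mod 17).
Check: 4·3 = 12 = 0·17 + 12.

3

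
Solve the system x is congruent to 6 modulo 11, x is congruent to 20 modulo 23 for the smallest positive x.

204

x ≡ 6 (mod 11) gives x ∈ {6, 17, 28, 39, 50, 61, 72, 83, …}.
The first of these with x mod 23 = 20 is 204.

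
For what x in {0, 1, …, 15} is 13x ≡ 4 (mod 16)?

13⁻¹ ≡ 5 (mod 16) because 13·5 = 65 = 4·16 + 1.
Multiplying both sides by 5: x ≡ 5·4 = 20 ≡ 4 (mod 16).

4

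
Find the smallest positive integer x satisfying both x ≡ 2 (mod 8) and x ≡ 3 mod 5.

18

x ≡ 3 (mod 5) gives x ∈ {3, 8, 13, 18}.
The first of these with x mod 8 = 2 is 18.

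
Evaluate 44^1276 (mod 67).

37

Square-and-reduce mod 67: 44^1≡44, 44^2≡60, 44^4≡49, 44^8≡56, 44^16≡54, 44^32≡35, 44^64≡19, 44^128≡26, 44^256≡6, 44^512≡36, 44^1024≡23.
Since 1276 = 4 + 8 + 16 + 32 + 64 + 128 + 1024 in binary, 44^1276 ≡ 49·56·54·35·19·26·23 ≡ 37 (mod 67).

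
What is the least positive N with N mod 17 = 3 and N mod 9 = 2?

20

Since 9·2 ≡ 1 (mod 17), take x = 2 + 9·((3−2)·2 mod 17) = 2 + 9·2 = 20.
Check: 20 mod 17 = 3, 20 mod 9 = 2.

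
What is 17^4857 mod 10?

The units digit of 17^n cycles with period 4: 7, 9, 3, 1, …
4857 leaves remainder 1 on division by 4, so 17^4857 ends in 7.

7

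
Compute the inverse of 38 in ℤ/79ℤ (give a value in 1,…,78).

52

38·52 = 1976 = 25·79 + 1, so 38⁻¹ ≡ 52 (mod 79).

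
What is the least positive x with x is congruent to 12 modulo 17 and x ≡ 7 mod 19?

216

x ≡ 12 (mod 17) gives x ∈ {12, 29, 46, 63, 80, 97, 114, 131, …}.
The first of these with x mod 19 = 7 is 216.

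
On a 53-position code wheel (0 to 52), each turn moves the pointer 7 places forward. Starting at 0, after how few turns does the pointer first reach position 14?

7⁻¹ ≡ 38 (mod 53) because 7·38 = 266 = 5·53 + 1.
Multiplying both sides by 38: x ≡ 38·14 = 532 ≡ 2 (mod 53).

2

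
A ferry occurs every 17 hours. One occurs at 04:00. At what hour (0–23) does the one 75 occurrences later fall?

75·17 = 1275.
1275 = 53·24 + 3, so 1275 mod 24 = 3.
(4 + 3) mod 24 = 7.

7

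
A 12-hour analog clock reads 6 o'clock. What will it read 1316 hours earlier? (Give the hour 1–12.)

10

1316 − 109·12 = 8, so 1316 ≡ 8 (mod 12).
6 − 8 → 10 on a 12-hour dial.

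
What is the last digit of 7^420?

Last digits of 7^n: 7, 9, 3, 1 (period 4).
420 leaves remainder 0 on division by 4, so 7^420 ends in 1.

1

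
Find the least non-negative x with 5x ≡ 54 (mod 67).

51

5⁻¹ ≡ 27 (mod 67) because 5·27 = 135 = 2·67 + 1.
Multiplying both sides by 27: x ≡ 27·54 = 1458 ≡ 51 (mod 67).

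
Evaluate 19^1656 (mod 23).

2

By repeated squaring mod 23: 19^1≡19, 19^2≡16, 19^4≡3, 19^8≡9, 19^16≡12, 19^32≡6, 19^64≡13, 19^128≡8, 19^256≡18, 19^512≡2, 19^1024≡4.
Since 1656 = 8 + 16 + 32 + 64 + 512 + 1024 in binary, 19^1656 ≡ 9·12·6·13·2·4 ≡ 2 (mod 23).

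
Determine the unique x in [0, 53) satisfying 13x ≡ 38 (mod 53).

13⁻¹ ≡ 49 (mod 53) because 13·49 = 637 = 12·53 + 1.
So x ≡ 49·38 = 1862 ≡ 7 (mod 53).

7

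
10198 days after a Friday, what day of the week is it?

Dividing 10198 by 7 gives quotient 1456 and remainder 6.
Friday + 6 days → Thursday.

Thursday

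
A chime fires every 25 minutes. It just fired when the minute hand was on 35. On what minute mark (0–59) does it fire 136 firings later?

136·25 = 3400.
3400 mod 60 = 40 (since 56·60 = 3360).
(35 + 40) mod 60 = 15.

15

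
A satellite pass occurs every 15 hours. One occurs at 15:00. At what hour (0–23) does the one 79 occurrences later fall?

0

79·15 = 1185.
1185 mod 24 = 9 (since 49·24 = 1176).
(15 + 9) mod 24 = 0.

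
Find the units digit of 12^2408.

Powers of 2 mod 10 repeat with period 4: 2, 4, 8, 6.
2408 leaves remainder 0 on division by 4, so 12^2408 ends in 6.

6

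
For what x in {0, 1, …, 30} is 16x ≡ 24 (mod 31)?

The inverse of 16 mod 31 is 2 (since 16·2 = 32 ≡ 1).
So x ≡ 2·24 = 48 ≡ 17 (mod 31).

17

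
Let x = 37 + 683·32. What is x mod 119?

116

683·32 = 21856.
Dividing 21856 by 119 gives quotient 183 and remainder 79.
(37 + 79) mod 119 = 116.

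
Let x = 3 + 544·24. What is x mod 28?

11

544·24 = 13056.
Dividing 13056 by 28 gives quotient 466 and remainder 8.
(3 + 8) mod 28 = 11.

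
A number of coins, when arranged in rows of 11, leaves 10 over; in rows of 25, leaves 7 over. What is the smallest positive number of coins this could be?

32

x ≡ 10 (mod 11) gives x ∈ {10, 21, 32}.
The first of these with x mod 25 = 7 is 32.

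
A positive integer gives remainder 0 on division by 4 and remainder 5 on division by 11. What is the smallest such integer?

16

x ≡ 0 (mod 4) gives x ∈ {0, 4, 8, 12, 16}.
The first of these with x mod 11 = 5 is 16.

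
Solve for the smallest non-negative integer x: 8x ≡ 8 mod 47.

1

The inverse of 8 mod 47 is 6 (since 8·6 = 48 ≡ 1).
So x ≡ 6·8 = 48 ≡ 1 (mod 47).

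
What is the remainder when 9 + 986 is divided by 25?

20

Dividing 986 by 25 gives quotient 39 and remainder 11.
(9 + 11) mod 25 = 20.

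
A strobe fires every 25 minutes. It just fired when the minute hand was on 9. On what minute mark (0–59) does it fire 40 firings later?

40·25 = 1000.
1000 = 16·60 + 40, so 1000 mod 60 = 40.
(9 + 40) mod 60 = 49.

49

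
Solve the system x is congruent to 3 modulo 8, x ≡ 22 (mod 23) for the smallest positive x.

91

x ≡ 3 (mod 8) gives x ∈ {3, 11, 19, 27, 35, 43, 51, 59, …}.
The first of these with x mod 23 = 22 is 91.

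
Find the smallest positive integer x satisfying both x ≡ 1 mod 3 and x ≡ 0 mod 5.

Since 5·2 ≡ 1 (mod 3), take x = 0 + 5·((1−0)·2 mod 3) = 0 + 5·2 = 10.
Check: 10 mod 3 = 1, 10 mod 5 = 0.

10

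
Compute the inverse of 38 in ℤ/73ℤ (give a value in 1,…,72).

25

38·25 = 950 = 13·73 + 1, so 38⁻¹ ≡ 25 (mod 73).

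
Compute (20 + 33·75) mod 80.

33·75 = 2475.
2475 − 30·80 = 75, so 2475 ≡ 75 (mod 80).
(20 + 75) mod 80 = 15.

15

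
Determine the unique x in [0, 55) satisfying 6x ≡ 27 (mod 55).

6⁻¹ ≡ 46 (mod 55) because 6·46 = 276 = 5·55 + 1.
So x ≡ 46·27 = 1242 ≡ 32 (mod 55).
Check: 6·32 = 192 = 3·55 + 27.

32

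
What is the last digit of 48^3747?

2

Powers of 8 mod 10 repeat with period 4: 8, 4, 2, 6.
3747 mod 4 = 3, so the last digit matches 8^3 = 2.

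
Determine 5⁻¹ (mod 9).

2

9 = 1·5 + 4
5 = 1·4 + 1
4 = 4·1 + 0
Back-substituting gives 5·2 ≡ 1 (mod 9).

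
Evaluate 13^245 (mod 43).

By repeated squaring mod 43: 13^1≡13, 13^2≡40, 13^4≡9, 13^8≡38, 13^16≡25, 13^32≡23, 13^64≡13, 13^128≡40.
Since 245 = 1 + 4 + 16 + 32 + 64 + 128 in binary, 13^245 ≡ 13·9·25·23·13·40 ≡ 6 (mod 43).

6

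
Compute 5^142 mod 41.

Square-and-reduce mod 41: 5^1≡5, 5^2≡25, 5^4≡10, 5^8≡18, 5^16≡37, 5^32≡16, 5^64≡10, 5^128≡18.
142 = 2 + 4 + 8 + 128, so 5^142 ≡ 25·10·18·18 ≡ 25 (mod 41).

25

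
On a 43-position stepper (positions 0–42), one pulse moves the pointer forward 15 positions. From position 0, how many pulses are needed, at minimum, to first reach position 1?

43 = 2·15 + 13
15 = 1·13 + 2
13 = 6·2 + 1
2 = 2·1 + 0
Back-substituting gives 15·23 ≡ 1 (mod 43).

23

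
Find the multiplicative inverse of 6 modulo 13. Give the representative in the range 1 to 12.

6·11 = 66 = 5·13 + 1, so 6⁻¹ ≡ 11 (mod 13).

11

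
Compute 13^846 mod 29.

20

Successive squares of 13 mod 29: 13^1≡13, 13^2≡24, 13^4≡25, 13^8≡16, 13^16≡24, 13^32≡25, 13^64≡16, 13^128≡24, 13^256≡25, 13^512≡16.
846 = 2 + 4 + 8 + 64 + 256 + 512, so 13^846 ≡ 24·25·16·16·25·16 ≡ 20 (mod 29).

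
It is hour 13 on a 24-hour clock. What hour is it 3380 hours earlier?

3380 mod 24 = 20 (since 140·24 = 3360).
(13 − 20) mod 24 = 17.

17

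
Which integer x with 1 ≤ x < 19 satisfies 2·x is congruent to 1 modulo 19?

10

19 = 9·2 + 1
2 = 2·1 + 0
Back-substituting gives 2·10 ≡ 1 (mod 19).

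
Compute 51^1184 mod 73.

1

Successive squares of 51 mod 73: 51^1≡51, 51^2≡46, 51^4≡72, 51^8≡1, 51^16≡1, 51^32≡1, 51^64≡1, 51^128≡1, 51^256≡1, 51^512≡1, 51^1024≡1.
1184 = 32 + 128 + 1024, so 51^1184 ≡ 1·1·1 ≡ 1 (mod 73).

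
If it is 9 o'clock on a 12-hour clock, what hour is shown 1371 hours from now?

1371 − 114·12 = 3, so 1371 ≡ 3 (mod 12).
9 + 3 → 12 on a 12-hour dial.

12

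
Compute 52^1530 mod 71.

48

Successive squares of 52 mod 71: 52^1≡52, 52^2≡6, 52^4≡36, 52^8≡18, 52^16≡40, 52^32≡38, 52^64≡24, 52^128≡8, 52^256≡64, 52^512≡49, 52^1024≡58.
Since 1530 = 2 + 8 + 16 + 32 + 64 + 128 + 256 + 1024 in binary, 52^1530 ≡ 6·18·40·38·24·8·64·58 ≡ 48 (mod 71).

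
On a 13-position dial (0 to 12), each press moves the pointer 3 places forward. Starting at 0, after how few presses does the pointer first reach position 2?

The inverse of 3 mod 13 is 9 (since 3·9 = 27 ≡ 1).
So x ≡ 9·2 = 18 ≡ 5 (mod 13).

5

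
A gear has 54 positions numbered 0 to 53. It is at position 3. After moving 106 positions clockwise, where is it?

106 − 1·54 = 52, so 106 ≡ 52 (mod 54).
(3 + 52) mod 54 = 1.

1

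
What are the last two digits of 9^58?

21

By repeated squaring mod 100: 9^1≡9, 9^2≡81, 9^4≡61, 9^8≡21, 9^16≡41, 9^32≡81.
58 = 2 + 8 + 16 + 32, so 9^58 ≡ 81·21·41·81 ≡ 21 (mod 100).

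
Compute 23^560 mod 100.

Square-and-reduce mod 100: 23^1≡23, 23^2≡29, 23^4≡41, 23^8≡81, 23^16≡61, 23^32≡21, 23^64≡41, 23^128≡81, 23^256≡61, 23^512≡21.
560 = 16 + 32 + 512, so 23^560 ≡ 61·21·21 ≡ 1 (mod 100).

1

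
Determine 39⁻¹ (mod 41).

20

41 = 1·39 + 2
39 = 19·2 + 1
2 = 2·1 + 0
Back-substituting gives 39·20 ≡ 1 (mod 41).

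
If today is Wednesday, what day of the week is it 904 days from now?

Thursday

Dividing 904 by 7 gives quotient 129 and remainder 1.
Wednesday + 1 day → Thursday.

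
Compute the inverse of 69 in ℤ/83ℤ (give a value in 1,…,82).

83 = 1·69 + 14
69 = 4·14 + 13
14 = 1·13 + 1
13 = 13·1 + 0
Back-substituting gives 69·77 ≡ 1 (mod 83).

77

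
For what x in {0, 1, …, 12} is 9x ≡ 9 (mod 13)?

9⁻¹ ≡ 3 (mod 13) because 9·3 = 27 = 2·13 + 1.
Multiplying both sides by 3: x ≡ 3·9 = 27 ≡ 1 (mod 13).

1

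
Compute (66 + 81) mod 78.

69

Dividing 81 by 78 gives quotient 1 and remainder 3.
(66 + 3) mod 78 = 69.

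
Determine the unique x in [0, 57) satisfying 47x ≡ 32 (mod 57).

The inverse of 47 mod 57 is 17 (since 47·17 = 799 ≡ 1).
Multiplying both sides by 17: x ≡ 17·32 = 544 ≡ 31 (mod 57).

31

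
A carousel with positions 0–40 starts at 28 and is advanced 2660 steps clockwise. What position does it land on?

2660 − 64·41 = 36, so 2660 ≡ 36 (mod 41).
(28 + 36) mod 41 = 23.

23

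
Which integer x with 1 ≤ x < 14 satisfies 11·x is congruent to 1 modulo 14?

9

11·9 = 99 = 7·14 + 1, so 11⁻¹ ≡ 9 (mod 14).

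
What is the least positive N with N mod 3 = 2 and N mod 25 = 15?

Since 25·1 ≡ 1 (mod 3), take x = 15 + 25·((2−15)·1 mod 3) = 15 + 25·2 = 65.
Check: 65 mod 3 = 2, 65 mod 25 = 15.

65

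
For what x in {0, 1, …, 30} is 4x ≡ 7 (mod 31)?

4⁻¹ ≡ 8 (mod 31) because 4·8 = 32 = 1·31 + 1.
So x ≡ 8·7 = 56 ≡ 25 (mod 31).
Check: 4·25 = 100 = 3·31 + 7.

25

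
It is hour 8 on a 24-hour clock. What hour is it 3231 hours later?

23

3231 − 134·24 = 15, so 3231 ≡ 15 (mod 24).
(8 + 15) mod 24 = 23.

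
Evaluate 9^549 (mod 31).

By repeated squaring mod 31: 9^1≡9, 9^2≡19, 9^4≡20, 9^8≡28, 9^16≡9, 9^32≡19, 9^64≡20, 9^128≡28, 9^256≡9, 9^512≡19.
549 = 1 + 4 + 32 + 512, so 9^549 ≡ 9·20·19·19 ≡ 4 (mod 31).

4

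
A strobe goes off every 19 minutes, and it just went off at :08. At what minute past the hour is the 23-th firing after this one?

25

23·19 = 437.
437 − 7·60 = 17, so 437 ≡ 17 (mod 60).
(8 + 17) mod 60 = 25.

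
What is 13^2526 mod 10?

Last digits of 3^n: 3, 9, 7, 1 (period 4).
2526 leaves remainder 2 on division by 4, so 13^2526 ends in 9.

9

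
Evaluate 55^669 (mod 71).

Successive squares of 55 mod 71: 55^1≡55, 55^2≡43, 55^4≡3, 55^8≡9, 55^16≡10, 55^32≡29, 55^64≡60, 55^128≡50, 55^256≡15, 55^512≡12.
669 = 1 + 4 + 8 + 16 + 128 + 512, so 55^669 ≡ 55·3·9·10·50·12 ≡ 68 (mod 71).

68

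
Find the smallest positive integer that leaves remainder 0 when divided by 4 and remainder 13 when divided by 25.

x ≡ 0 (mod 4) gives x ∈ {0, 4, 8, 12, 16, 20, 24, 28, …}.
The first of these with x mod 25 = 13 is 88.

88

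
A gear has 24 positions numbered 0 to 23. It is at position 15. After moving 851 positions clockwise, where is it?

851 − 35·24 = 11, so 851 ≡ 11 (mod 24).
(15 + 11) mod 24 = 2.

2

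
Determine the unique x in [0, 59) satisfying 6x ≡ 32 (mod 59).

25

6⁻¹ ≡ 10 (mod 59) because 6·10 = 60 = 1·59 + 1.
Multiplying both sides by 10: x ≡ 10·32 = 320 ≡ 25 (mod 59).
Check: 6·25 = 150 = 2·59 + 32.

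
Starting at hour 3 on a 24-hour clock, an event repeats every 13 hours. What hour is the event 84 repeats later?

15

84·13 = 1092.
1092 = 45·24 + 12, so 1092 mod 24 = 12.
(3 + 12) mod 24 = 15.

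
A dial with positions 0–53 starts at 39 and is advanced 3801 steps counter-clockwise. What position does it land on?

18

3801 = 70·54 + 21, so 3801 mod 54 = 21.
(39 − 21) mod 54 = 18.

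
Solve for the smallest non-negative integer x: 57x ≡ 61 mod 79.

8

57⁻¹ ≡ 61 (mod 79) because 57·61 = 3477 = 44·79 + 1.
So x ≡ 61·61 = 3721 ≡ 8 (mod 79).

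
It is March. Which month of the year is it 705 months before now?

June

705 = 58·12 + 9, so 705 mod 12 = 9.
March − 9 months → June.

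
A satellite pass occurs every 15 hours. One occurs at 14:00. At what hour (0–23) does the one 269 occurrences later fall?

269·15 = 4035.
4035 mod 24 = 3 (since 168·24 = 4032).
(14 + 3) mod 24 = 17.

17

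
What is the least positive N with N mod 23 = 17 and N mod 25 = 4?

x ≡ 17 (mod 23) gives x ∈ {17, 40, 63, 86, 109, 132, 155, 178, …}.
The first of these with x mod 25 = 4 is 454.

454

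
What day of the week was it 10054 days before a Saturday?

Thursday

10054 mod 7 = 2 (since 1436·7 = 10052).
Saturday − 2 days → Thursday.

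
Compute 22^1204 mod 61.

Successive squares of 22 mod 61: 22^1≡22, 22^2≡57, 22^4≡16, 22^8≡12, 22^16≡22, 22^32≡57, 22^64≡16, 22^128≡12, 22^256≡22, 22^512≡57, 22^1024≡16.
1204 = 4 + 16 + 32 + 128 + 1024, so 22^1204 ≡ 16·22·57·12·16 ≡ 16 (mod 61).

16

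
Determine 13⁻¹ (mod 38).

38 = 2·13 + 12
13 = 1·12 + 1
12 = 12·1 + 0
Back-substituting gives 13·3 ≡ 1 (mod 38).

3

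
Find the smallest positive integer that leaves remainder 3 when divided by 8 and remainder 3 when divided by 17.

x ≡ 3 (mod 8) gives x ∈ {3}.
The first of these with x mod 17 = 3 is 3.

3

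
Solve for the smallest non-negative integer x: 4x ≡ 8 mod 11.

The inverse of 4 mod 11 is 3 (since 4·3 = 12 ≡ 1).
So x ≡ 3·8 = 24 ≡ 2 (mod 11).
Check: 4·2 = 8 = 0·11 + 8.

2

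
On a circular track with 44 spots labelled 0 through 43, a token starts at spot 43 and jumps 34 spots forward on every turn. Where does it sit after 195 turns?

195·34 = 6630.
Dividing 6630 by 44 gives quotient 150 and remainder 30.
(43 + 30) mod 44 = 29.

29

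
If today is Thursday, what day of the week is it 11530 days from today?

11530 mod 7 = 1 (since 1647·7 = 11529).
Thursday + 1 day → Friday.

Friday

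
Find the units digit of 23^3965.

Powers of 3 mod 10 repeat with period 4: 3, 9, 7, 1.
3965 mod 4 = 1, so the last digit matches 3^1 = 3.

3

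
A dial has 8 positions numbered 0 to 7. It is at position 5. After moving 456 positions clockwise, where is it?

Dividing 456 by 8 gives quotient 57 and remainder 0.
(5 + 0) mod 8 = 5.

5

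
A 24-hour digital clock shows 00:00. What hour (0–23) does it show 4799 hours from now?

23

4799 − 199·24 = 23, so 4799 ≡ 23 (mod 24).
(0 + 23) mod 24 = 23.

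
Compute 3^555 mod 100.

By repeated squaring mod 100: 3^1≡3, 3^2≡9, 3^4≡81, 3^8≡61, 3^16≡21, 3^32≡41, 3^64≡81, 3^128≡61, 3^256≡21, 3^512≡41.
Since 555 = 1 + 2 + 8 + 32 + 512 in binary, 3^555 ≡ 3·9·61·41·41 ≡ 7 (mod 100).

7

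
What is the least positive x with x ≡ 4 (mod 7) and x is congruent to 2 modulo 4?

x ≡ 2 (mod 4) gives x ∈ {2, 6, 10, 14, 18}.
The first of these with x mod 7 = 4 is 18.

18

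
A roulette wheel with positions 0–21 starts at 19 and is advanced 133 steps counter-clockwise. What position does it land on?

133 mod 22 = 1 (since 6·22 = 132).
(19 − 1) mod 22 = 18.

18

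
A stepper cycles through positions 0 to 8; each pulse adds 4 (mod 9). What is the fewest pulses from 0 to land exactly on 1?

7

9 = 2·4 + 1
4 = 4·1 + 0
Back-substituting gives 4·7 ≡ 1 (mod 9).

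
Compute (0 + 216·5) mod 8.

0

216·5 = 1080.
1080 − 135·8 = 0, so 1080 ≡ 0 (mod 8).
(0 + 0) mod 8 = 0.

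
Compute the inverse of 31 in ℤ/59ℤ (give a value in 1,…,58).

31·40 = 1240 = 21·59 + 1, so 31⁻¹ ≡ 40 (mod 59).

40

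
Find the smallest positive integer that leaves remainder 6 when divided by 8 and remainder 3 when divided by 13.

94

Since 13·5 ≡ 1 (mod 8), take x = 3 + 13·((6−3)·5 mod 8) = 3 + 13·7 = 94.
Check: 94 mod 8 = 6, 94 mod 13 = 3.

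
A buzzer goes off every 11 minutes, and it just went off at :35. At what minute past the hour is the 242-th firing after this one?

242·11 = 2662.
2662 mod 60 = 22 (since 44·60 = 2640).
(35 + 22) mod 60 = 57.

57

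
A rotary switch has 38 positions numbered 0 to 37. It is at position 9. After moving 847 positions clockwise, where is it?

20

847 = 22·38 + 11, so 847 mod 38 = 11.
(9 + 11) mod 38 = 20.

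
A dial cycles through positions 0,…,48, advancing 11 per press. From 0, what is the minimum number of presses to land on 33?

3

11⁻¹ ≡ 9 (mod 49) because 11·9 = 99 = 2·49 + 1.
Multiplying both sides by 9: x ≡ 9·33 = 297 ≡ 3 (mod 49).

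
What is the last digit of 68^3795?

2

Last digits of 8^n: 8, 4, 2, 6 (period 4).
3795 mod 4 = 3, so the last digit matches 8^3 = 2.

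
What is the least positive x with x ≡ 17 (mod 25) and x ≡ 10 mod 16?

Since 16·11 ≡ 1 (mod 25), take x = 10 + 16·((17−10)·11 mod 25) = 10 + 16·2 = 42.
Check: 42 mod 25 = 17, 42 mod 16 = 10.

42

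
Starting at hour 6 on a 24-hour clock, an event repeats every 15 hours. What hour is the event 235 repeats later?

235·15 = 3525.
Dividing 3525 by 24 gives quotient 146 and remainder 21.
(6 + 21) mod 24 = 3.

3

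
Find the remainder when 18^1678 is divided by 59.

By repeated squaring mod 59: 18^1≡18, 18^2≡29, 18^4≡15, 18^8≡48, 18^16≡3, 18^32≡9, 18^64≡22, 18^128≡12, 18^256≡26, 18^512≡27, 18^1024≡21.
Since 1678 = 2 + 4 + 8 + 128 + 512 + 1024 in binary, 18^1678 ≡ 29·15·48·12·27·21 ≡ 4 (mod 59).

4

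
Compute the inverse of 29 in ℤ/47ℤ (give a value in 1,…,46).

13

47 = 1·29 + 18
29 = 1·18 + 11
18 = 1·11 + 7
11 = 1·7 + 4
7 = 1·4 + 3
4 = 1·3 + 1
3 = 3·1 + 0
Back-substituting gives 29·13 ≡ 1 (mod 47).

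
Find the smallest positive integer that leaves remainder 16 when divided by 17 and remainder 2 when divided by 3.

50

x ≡ 2 (mod 3) gives x ∈ {2, 5, 8, 11, 14, 17, 20, 23, …}.
The first of these with x mod 17 = 16 is 50.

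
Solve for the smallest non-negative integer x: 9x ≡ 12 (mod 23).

9⁻¹ ≡ 18 (mod 23) because 9·18 = 162 = 7·23 + 1.
So x ≡ 18·12 = 216 ≡ 9 (mod 23).

9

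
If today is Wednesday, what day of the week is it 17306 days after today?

17306 − 2472·7 = 2, so 17306 ≡ 2 (mod 7).
Wednesday + 2 days → Friday.

Friday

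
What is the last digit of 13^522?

The units digit of 13^n cycles with period 4: 3, 9, 7, 1, …
522 mod 4 = 2, so the last digit matches 3^2 = 9.

9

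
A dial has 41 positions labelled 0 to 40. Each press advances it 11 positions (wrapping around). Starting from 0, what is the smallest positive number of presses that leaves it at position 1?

11·15 = 165 = 4·41 + 1, so 11⁻¹ ≡ 15 (mod 41).

15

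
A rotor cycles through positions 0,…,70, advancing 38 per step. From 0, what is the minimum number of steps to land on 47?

33

The inverse of 38 mod 71 is 43 (since 38·43 = 1634 ≡ 1).
So x ≡ 43·47 = 2021 ≡ 33 (mod 71).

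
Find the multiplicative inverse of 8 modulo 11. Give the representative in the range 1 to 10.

7

8·7 = 56 = 5·11 + 1, so 8⁻¹ ≡ 7 (mod 11).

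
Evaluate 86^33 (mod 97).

8

By repeated squaring mod 97: 86^1≡86, 86^2≡24, 86^4≡91, 86^8≡36, 86^16≡35, 86^32≡61.
33 = 1 + 32, so 86^33 ≡ 86·61 ≡ 8 (mod 97).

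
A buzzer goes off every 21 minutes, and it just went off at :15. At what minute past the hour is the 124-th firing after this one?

39

124·21 = 2604.
2604 = 43·60 + 24, so 2604 mod 60 = 24.
(15 + 24) mod 60 = 39.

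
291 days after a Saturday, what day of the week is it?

Wednesday

291 = 41·7 + 4, so 291 mod 7 = 4.
Saturday + 4 days → Wednesday.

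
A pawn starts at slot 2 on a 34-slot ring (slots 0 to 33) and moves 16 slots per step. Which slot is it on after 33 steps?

20

33·16 = 528.
528 = 15·34 + 18, so 528 mod 34 = 18.
(2 + 18) mod 34 = 20.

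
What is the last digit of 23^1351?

7

Powers of 3 mod 10 repeat with period 4: 3, 9, 7, 1.
1351 leaves remainder 3 on division by 4, so 23^1351 ends in 7.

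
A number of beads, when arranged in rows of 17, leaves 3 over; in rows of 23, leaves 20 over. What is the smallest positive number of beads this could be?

20

x ≡ 3 (mod 17) gives x ∈ {3, 20}.
The first of these with x mod 23 = 20 is 20.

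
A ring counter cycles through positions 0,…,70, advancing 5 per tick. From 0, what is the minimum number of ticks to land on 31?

The inverse of 5 mod 71 is 57 (since 5·57 = 285 ≡ 1).
So x ≡ 57·31 = 1767 ≡ 63 (mod 71).
Check: 5·63 = 315 = 4·71 + 31.

63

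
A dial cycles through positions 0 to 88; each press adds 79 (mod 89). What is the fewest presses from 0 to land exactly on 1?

80

89 = 1·79 + 10
79 = 7·10 + 9
10 = 1·9 + 1
9 = 9·1 + 0
Back-substituting gives 79·80 ≡ 1 (mod 89).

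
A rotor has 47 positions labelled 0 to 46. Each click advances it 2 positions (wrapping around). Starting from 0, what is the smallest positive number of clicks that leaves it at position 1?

47 = 23·2 + 1
2 = 2·1 + 0
Back-substituting gives 2·24 ≡ 1 (mod 47).

24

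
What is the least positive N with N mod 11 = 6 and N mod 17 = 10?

61

x ≡ 6 (mod 11) gives x ∈ {6, 17, 28, 39, 50, 61}.
The first of these with x mod 17 = 10 is 61.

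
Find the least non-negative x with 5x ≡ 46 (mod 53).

The inverse of 5 mod 53 is 32 (since 5·32 = 160 ≡ 1).
So x ≡ 32·46 = 1472 ≡ 41 (mod 53).
Check: 5·41 = 205 = 3·53 + 46.

41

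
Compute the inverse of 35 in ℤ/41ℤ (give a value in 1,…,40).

41 = 1·35 + 6
35 = 5·6 + 5
6 = 1·5 + 1
5 = 5·1 + 0
Back-substituting gives 35·34 ≡ 1 (mod 41).

34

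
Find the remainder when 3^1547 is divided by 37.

25

Square-and-reduce mod 37: 3^1≡3, 3^2≡9, 3^4≡7, 3^8≡12, 3^16≡33, 3^32≡16, 3^64≡34, 3^128≡9, 3^256≡7, 3^512≡12, 3^1024≡33.
1547 = 1 + 2 + 8 + 512 + 1024, so 3^1547 ≡ 3·9·12·12·33 ≡ 25 (mod 37).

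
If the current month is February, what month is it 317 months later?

317 mod 12 = 5 (since 26·12 = 312).
February + 5 months → July.

July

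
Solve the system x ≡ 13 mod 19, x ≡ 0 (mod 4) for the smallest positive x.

Since 4·5 ≡ 1 (mod 19), take x = 0 + 4·((13−0)·5 mod 19) = 0 + 4·8 = 32.
Check: 32 mod 19 = 13, 32 mod 4 = 0.

32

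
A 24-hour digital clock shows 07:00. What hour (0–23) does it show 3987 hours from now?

10

Dividing 3987 by 24 gives quotient 166 and remainder 3.
(7 + 3) mod 24 = 10.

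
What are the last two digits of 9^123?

29

Successive squares of 9 mod 100: 9^1≡9, 9^2≡81, 9^4≡61, 9^8≡21, 9^16≡41, 9^32≡81, 9^64≡61.
123 = 1 + 2 + 8 + 16 + 32 + 64, so 9^123 ≡ 9·81·21·41·81·61 ≡ 29 (mod 100).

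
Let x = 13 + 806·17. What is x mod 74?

806·17 = 13702.
Dividing 13702 by 74 gives quotient 185 and remainder 12.
(13 + 12) mod 74 = 25.

25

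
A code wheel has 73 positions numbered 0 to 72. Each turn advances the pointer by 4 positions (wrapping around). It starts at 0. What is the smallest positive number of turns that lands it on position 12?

3

4⁻¹ ≡ 55 (mod 73) because 4·55 = 220 = 3·73 + 1.
Multiplying both sides by 55: x ≡ 55·12 = 660 ≡ 3 (mod 73).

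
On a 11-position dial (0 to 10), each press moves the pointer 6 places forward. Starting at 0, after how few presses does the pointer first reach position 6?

1

The inverse of 6 mod 11 is 2 (since 6·2 = 12 ≡ 1).
Multiplying both sides by 2: x ≡ 2·6 = 12 ≡ 1 (mod 11).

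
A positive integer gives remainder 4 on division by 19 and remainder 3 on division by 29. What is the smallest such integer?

x ≡ 4 (mod 19) gives x ∈ {4, 23, 42, 61}.
The first of these with x mod 29 = 3 is 61.

61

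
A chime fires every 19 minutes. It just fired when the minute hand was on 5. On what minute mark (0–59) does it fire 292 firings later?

33

292·19 = 5548.
5548 = 92·60 + 28, so 5548 mod 60 = 28.
(5 + 28) mod 60 = 33.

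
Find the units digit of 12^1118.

4

The units digit of 12^n cycles with period 4: 2, 4, 8, 6, …
1118 mod 4 = 2, so the last digit matches 2^2 = 4.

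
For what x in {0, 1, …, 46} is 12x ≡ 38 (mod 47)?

The inverse of 12 mod 47 is 4 (since 12·4 = 48 ≡ 1).
So x ≡ 4·38 = 152 ≡ 11 (mod 47).

11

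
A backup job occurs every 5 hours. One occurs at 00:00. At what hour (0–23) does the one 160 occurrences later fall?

8

160·5 = 800.
800 mod 24 = 8 (since 33·24 = 792).
(0 + 8) mod 24 = 8.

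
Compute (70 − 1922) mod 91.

59

1922 − 21·91 = 11, so 1922 ≡ 11 (mod 91).
(70 − 11) mod 91 = 59.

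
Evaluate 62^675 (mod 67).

Successive squares of 62 mod 67: 62^1≡62, 62^2≡25, 62^4≡22, 62^8≡15, 62^16≡24, 62^32≡40, 62^64≡59, 62^128≡64, 62^256≡9, 62^512≡14.
Since 675 = 1 + 2 + 32 + 128 + 512 in binary, 62^675 ≡ 62·25·40·64·14 ≡ 22 (mod 67).

22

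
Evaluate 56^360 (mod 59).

28

By repeated squaring mod 59: 56^1≡56, 56^2≡9, 56^4≡22, 56^8≡12, 56^16≡26, 56^32≡27, 56^64≡21, 56^128≡28, 56^256≡17.
360 = 8 + 32 + 64 + 256, so 56^360 ≡ 12·27·21·17 ≡ 28 (mod 59).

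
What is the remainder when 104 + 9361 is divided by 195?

105

9361 − 48·195 = 1, so 9361 ≡ 1 (mod 195).
(104 + 1) mod 195 = 105.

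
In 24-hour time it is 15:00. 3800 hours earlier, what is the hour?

3800 mod 24 = 8 (since 158·24 = 3792).
(15 − 8) mod 24 = 7.

7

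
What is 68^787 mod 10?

2

The units digit of 68^n cycles with period 4: 8, 4, 2, 6, …
787 mod 4 = 3, so the last digit matches 8^3 = 2.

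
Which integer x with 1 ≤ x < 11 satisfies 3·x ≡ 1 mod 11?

11 = 3·3 + 2
3 = 1·2 + 1
2 = 2·1 + 0
Back-substituting gives 3·4 ≡ 1 (mod 11).

4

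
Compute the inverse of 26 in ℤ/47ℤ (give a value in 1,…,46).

38

26·38 = 988 = 21·47 + 1, so 26⁻¹ ≡ 38 (mod 47).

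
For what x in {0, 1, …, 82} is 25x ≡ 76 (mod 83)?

25⁻¹ ≡ 10 (mod 83) because 25·10 = 250 = 3·83 + 1.
Multiplying both sides by 10: x ≡ 10·76 = 760 ≡ 13 (mod 83).
Check: 25·13 = 325 = 3·83 + 76.

13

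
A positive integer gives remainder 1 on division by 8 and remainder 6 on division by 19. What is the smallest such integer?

25

Since 19·3 ≡ 1 (mod 8), take x = 6 + 19·((1−6)·3 mod 8) = 6 + 19·1 = 25.
Check: 25 mod 8 = 1, 25 mod 19 = 6.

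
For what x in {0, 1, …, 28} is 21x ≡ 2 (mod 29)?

The inverse of 21 mod 29 is 18 (since 21·18 = 378 ≡ 1).
So x ≡ 18·2 = 36 ≡ 7 (mod 29).

7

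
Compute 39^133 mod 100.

19

By repeated squaring mod 100: 39^1≡39, 39^2≡21, 39^4≡41, 39^8≡81, 39^16≡61, 39^32≡21, 39^64≡41, 39^128≡81.
Since 133 = 1 + 4 + 128 in binary, 39^133 ≡ 39·41·81 ≡ 19 (mod 100).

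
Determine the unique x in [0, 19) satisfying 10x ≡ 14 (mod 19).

9

The inverse of 10 mod 19 is 2 (since 10·2 = 20 ≡ 1).
So x ≡ 2·14 = 28 ≡ 9 (mod 19).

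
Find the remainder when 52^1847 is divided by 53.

52

Square-and-reduce mod 53: 52^1≡52, 52^2≡1, 52^4≡1, 52^8≡1, 52^16≡1, 52^32≡1, 52^64≡1, 52^128≡1, 52^256≡1, 52^512≡1, 52^1024≡1.
Since 1847 = 1 + 2 + 4 + 16 + 32 + 256 + 512 + 1024 in binary, 52^1847 ≡ 52·1·1·1·1·1·1·1 ≡ 52 (mod 53).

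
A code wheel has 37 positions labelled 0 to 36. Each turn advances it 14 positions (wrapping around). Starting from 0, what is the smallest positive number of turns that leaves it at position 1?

8

37 = 2·14 + 9
14 = 1·9 + 5
9 = 1·5 + 4
5 = 1·4 + 1
4 = 4·1 + 0
Back-substituting gives 14·8 ≡ 1 (mod 37).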